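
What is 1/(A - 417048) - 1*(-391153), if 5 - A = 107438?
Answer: 205152316592/524481 ≈ 3.9115e+5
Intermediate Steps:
A = -107433 (A = 5 - 1*107438 = 5 - 107438 = -107433)
1/(A - 417048) - 1*(-391153) = 1/(-107433 - 417048) - 1*(-391153) = 1/(-524481) + 391153 = -1/524481 + 391153 = 205152316592/524481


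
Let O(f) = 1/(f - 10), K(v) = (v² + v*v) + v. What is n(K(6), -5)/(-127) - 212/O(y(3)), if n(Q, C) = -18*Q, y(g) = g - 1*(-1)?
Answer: 162948/127 ≈ 1283.1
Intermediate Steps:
y(g) = 1 + g (y(g) = g + 1 = 1 + g)
K(v) = v + 2*v² (K(v) = (v² + v²) + v = 2*v² + v = v + 2*v²)
O(f) = 1/(-10 + f)
n(K(6), -5)/(-127) - 212/O(y(3)) = -108*(1 + 2*6)/(-127) - 212/(1/(-10 + (1 + 3))) = -108*(1 + 12)*(-1/127) - 212/(1/(-10 + 4)) = -108*13*(-1/127) - 212/(1/(-6)) = -18*78*(-1/127) - 212/(-⅙) = -1404*(-1/127) - 212*(-6) = 1404/127 + 1272 = 162948/127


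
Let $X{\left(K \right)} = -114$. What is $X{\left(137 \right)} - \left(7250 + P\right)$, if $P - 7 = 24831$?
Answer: $-32202$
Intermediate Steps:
$P = 24838$ ($P = 7 + 24831 = 24838$)
$X{\left(137 \right)} - \left(7250 + P\right) = -114 + \left(25 \left(-290\right) - 24838\right) = -114 - 32088 = -32202$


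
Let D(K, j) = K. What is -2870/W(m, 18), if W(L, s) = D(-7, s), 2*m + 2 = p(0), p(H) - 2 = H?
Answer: 410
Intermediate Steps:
p(H) = 2 + H
m = 0 (m = -1 + (2 + 0)/2 = -1 + (1/2)*2 = -1 + 1 = 0)
W(L, s) = -7
-2870/W(m, 18) = -2870/(-7) = -2870*(-1/7) = 410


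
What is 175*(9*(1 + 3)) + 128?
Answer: 6428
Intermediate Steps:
175*(9*(1 + 3)) + 128 = 175*(9*4) + 128 = 175*36 + 128 = 6300 + 128 = 6428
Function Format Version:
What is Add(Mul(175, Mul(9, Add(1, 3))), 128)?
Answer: 6428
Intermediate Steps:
Add(Mul(175, Mul(9, Add(1, 3))), 128) = Add(Mul(175, Mul(9, 4)), 128) = Add(Mul(175, 36), 128) = Add(6300, 128) = 6428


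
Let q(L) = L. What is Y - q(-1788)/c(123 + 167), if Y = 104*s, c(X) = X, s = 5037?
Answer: 75958854/145 ≈ 5.2385e+5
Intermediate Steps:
Y = 523848 (Y = 104*5037 = 523848)
Y - q(-1788)/c(123 + 167) = 523848 - (-1788)/(123 + 167) = 523848 - (-1788)/290 = 523848 - 1*(-894/145) = 523848 + 894/145 = 75958854/145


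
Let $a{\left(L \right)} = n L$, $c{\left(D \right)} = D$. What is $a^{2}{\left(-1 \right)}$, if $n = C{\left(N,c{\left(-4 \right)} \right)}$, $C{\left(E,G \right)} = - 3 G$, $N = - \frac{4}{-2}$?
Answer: $144$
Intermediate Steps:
$N = 2$ ($N = \left(-4\right) \left(- \frac{1}{2}\right) = 2$)
$n = 12$ ($n = \left(-3\right) \left(-4\right) = 12$)
$a{\left(L \right)} = 12 L$
$a^{2}{\left(-1 \right)} = \left(12 \left(-1\right)\right)^{2} = \left(-12\right)^{2} = 144$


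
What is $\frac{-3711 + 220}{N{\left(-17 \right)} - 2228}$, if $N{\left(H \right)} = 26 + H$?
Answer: $\frac{3491}{2219} \approx 1.5732$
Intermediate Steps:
$\frac{-3711 + 220}{N{\left(-17 \right)} - 2228} = \frac{-3711 + 220}{\left(26 - 17\right) - 2228} = - \frac{3491}{9 - 2228} = - \frac{3491}{-2219} = \left(-3491\right) \left(- \frac{1}{2219}\right) = \frac{3491}{2219}$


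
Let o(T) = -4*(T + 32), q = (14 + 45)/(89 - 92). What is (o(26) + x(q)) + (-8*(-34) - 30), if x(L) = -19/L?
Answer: 647/59 ≈ 10.966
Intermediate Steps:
q = -59/3 (q = 59/(-3) = 59*(-1/3) = -59/3 ≈ -19.667)
o(T) = -128 - 4*T (o(T) = -4*(32 + T) = -128 - 4*T)
(o(26) + x(q)) + (-8*(-34) - 30) = ((-128 - 4*26) - 19/(-59/3)) + (-8*(-34) - 30) = ((-128 - 104) - 19*(-3/59)) + (272 - 30) = (-232 + 57/59) + 242 = -13631/59 + 242 = 647/59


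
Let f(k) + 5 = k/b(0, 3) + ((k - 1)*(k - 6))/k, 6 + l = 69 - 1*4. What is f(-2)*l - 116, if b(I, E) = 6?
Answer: -3416/3 ≈ -1138.7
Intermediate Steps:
l = 59 (l = -6 + (69 - 1*4) = -6 + (69 - 4) = -6 + 65 = 59)
f(k) = -5 + k/6 + (-1 + k)*(-6 + k)/k (f(k) = -5 + (k/6 + ((k - 1)*(k - 6))/k) = -5 + (k*(1/6) + ((-1 + k)*(-6 + k))/k) = -5 + (k/6 + (-1 + k)*(-6 + k)/k) = -5 + k/6 + (-1 + k)*(-6 + k)/k)
f(-2)*l - 116 = (-12 + 6/(-2) + (7/6)*(-2))*59 - 116 = (-12 + 6*(-1/2) - 7/3)*59 - 116 = (-12 - 3 - 7/3)*59 - 116 = -52/3*59 - 116 = -3068/3 - 116 = -3416/3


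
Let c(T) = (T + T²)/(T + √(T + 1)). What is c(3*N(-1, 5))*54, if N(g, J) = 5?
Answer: 12960/19 ≈ 682.11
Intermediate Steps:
c(T) = (T + T²)/(T + √(1 + T))
c(3*N(-1, 5))*54 = ((3*5)*(1 + 3*5)/(3*5 + √(1 + 3*5)))*54 = (15*(1 + 15)/(15 + √(1 + 15)))*54 = (15*16/(15 + √16))*54 = (15*16/(15 + 4))*54 = (15*16/19)*54 = (15*(1/19)*16)*54 = (240/19)*54 = 12960/19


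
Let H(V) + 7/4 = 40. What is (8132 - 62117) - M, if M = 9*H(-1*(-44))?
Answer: -217317/4 ≈ -54329.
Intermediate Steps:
H(V) = 153/4 (H(V) = -7/4 + 40 = 153/4)
M = 1377/4 (M = 9*(153/4) = 1377/4 ≈ 344.25)
(8132 - 62117) - M = (8132 - 62117) - 1*1377/4 = -53985 - 1377/4 = -217317/4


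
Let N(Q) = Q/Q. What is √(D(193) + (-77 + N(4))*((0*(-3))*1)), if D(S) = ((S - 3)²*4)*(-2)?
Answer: 380*I*√2 ≈ 537.4*I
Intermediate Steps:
N(Q) = 1
D(S) = -8*(-3 + S)² (D(S) = ((-3 + S)²*4)*(-2) = (4*(-3 + S)²)*(-2) = -8*(-3 + S)²)
√(D(193) + (-77 + N(4))*((0*(-3))*1)) = √(-8*(-3 + 193)² + (-77 + 1)*((0*(-3))*1)) = √(-8*190² - 0) = √(-8*36100 - 76*0) = √(-288800 + 0) = √(-288800) = 380*I*√2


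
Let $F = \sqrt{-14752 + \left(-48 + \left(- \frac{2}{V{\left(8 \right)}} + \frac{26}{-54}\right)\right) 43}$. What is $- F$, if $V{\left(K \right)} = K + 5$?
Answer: $- \frac{i \sqrt{230568195}}{117} \approx - 129.78 i$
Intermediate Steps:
$V{\left(K \right)} = 5 + K$
$F = \frac{i \sqrt{230568195}}{117}$ ($F = \sqrt{-14752 + \left(-48 - \left(\frac{13}{27} + \frac{2}{5 + 8}\right)\right) 43} = \sqrt{-14752 + \left(-48 - \left(\frac{13}{27} + \frac{2}{13}\right)\right) 43} = \sqrt{-14752 + \left(-48 - \frac{223}{351}\right) 43} = \sqrt{-14752 - \frac{734053}{351}} = \sqrt{- \frac{5912005}{351}} = \frac{i \sqrt{230568195}}{117} \approx 129.78 i$)
$- F = - \frac{i \sqrt{230568195}}{117}$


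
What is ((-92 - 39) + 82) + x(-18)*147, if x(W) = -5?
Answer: -784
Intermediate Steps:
((-92 - 39) + 82) + x(-18)*147 = ((-92 - 39) + 82) - 5*147 = (-131 + 82) - 735 = -49 - 735 = -784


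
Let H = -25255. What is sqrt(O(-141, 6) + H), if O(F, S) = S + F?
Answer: I*sqrt(25390) ≈ 159.34*I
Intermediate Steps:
O(F, S) = F + S
sqrt(O(-141, 6) + H) = sqrt((-141 + 6) - 25255) = sqrt(-135 - 25255) = sqrt(-25390) = I*sqrt(25390)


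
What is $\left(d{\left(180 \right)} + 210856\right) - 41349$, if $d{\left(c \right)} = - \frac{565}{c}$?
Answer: $\frac{6102139}{36} \approx 1.695 \cdot 10^{5}$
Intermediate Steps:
$\left(d{\left(180 \right)} + 210856\right) - 41349 = \left(- \frac{565}{180} + 210856\right) - 41349 = \left(\left(-565\right) \frac{1}{180} + 210856\right) - 41349 = \left(- \frac{113}{36} + 210856\right) - 41349 = \frac{7590703}{36} - 41349 = \frac{6102139}{36}$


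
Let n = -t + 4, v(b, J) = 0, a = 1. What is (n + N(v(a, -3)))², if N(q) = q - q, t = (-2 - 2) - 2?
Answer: 100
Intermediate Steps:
t = -6 (t = -4 - 2 = -6)
N(q) = 0
n = 10 (n = -1*(-6) + 4 = 6 + 4 = 10)
(n + N(v(a, -3)))² = (10 + 0)² = 10² = 100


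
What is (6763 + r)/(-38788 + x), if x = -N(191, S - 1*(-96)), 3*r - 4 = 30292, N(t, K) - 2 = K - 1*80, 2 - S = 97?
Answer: -50585/116133 ≈ -0.43558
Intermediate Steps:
S = -95 (S = 2 - 1*97 = 2 - 97 = -95)
N(t, K) = -78 + K (N(t, K) = 2 + (K - 1*80) = 2 + (K - 80) = 2 + (-80 + K) = -78 + K)
r = 30296/3 (r = 4/3 + (⅓)*30292 = 4/3 + 30292/3 = 30296/3 ≈ 10099.)
x = 77 (x = -(-78 + (-95 - 1*(-96))) = -(-78 + (-95 + 96)) = -(-78 + 1) = -1*(-77) = 77)
(6763 + r)/(-38788 + x) = (6763 + 30296/3)/(-38788 + 77) = (50585/3)/(-38711) = (50585/3)*(-1/38711) = -50585/116133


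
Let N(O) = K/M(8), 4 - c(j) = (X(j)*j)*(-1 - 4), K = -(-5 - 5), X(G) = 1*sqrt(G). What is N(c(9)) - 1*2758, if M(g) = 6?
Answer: -8269/3 ≈ -2756.3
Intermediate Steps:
X(G) = sqrt(G)
K = 10 (K = -1*(-10) = 10)
c(j) = 4 + 5*j**(3/2) (c(j) = 4 - sqrt(j)*j*(-1 - 4) = 4 - j**(3/2)*(-5) = 4 - (-5)*j**(3/2) = 4 + 5*j**(3/2))
N(O) = 5/3 (N(O) = 10/6 = 10*(1/6) = 5/3)
N(c(9)) - 1*2758 = 5/3 - 1*2758 = 5/3 - 2758 = -8269/3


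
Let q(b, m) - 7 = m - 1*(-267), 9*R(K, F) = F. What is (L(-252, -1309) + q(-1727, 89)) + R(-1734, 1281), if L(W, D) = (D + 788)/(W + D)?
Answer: 2368039/4683 ≈ 505.67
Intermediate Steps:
R(K, F) = F/9
q(b, m) = 274 + m (q(b, m) = 7 + (m - 1*(-267)) = 7 + (m + 267) = 7 + (267 + m) = 274 + m)
L(W, D) = (788 + D)/(D + W)
(L(-252, -1309) + q(-1727, 89)) + R(-1734, 1281) = ((788 - 1309)/(-1309 - 252) + (274 + 89)) + (⅑)*1281 = (-521/(-1561) + 363) + 427/3 = (-1/1561*(-521) + 363) + 427/3 = (521/1561 + 363) + 427/3 = 567164/1561 + 427/3 = 2368039/4683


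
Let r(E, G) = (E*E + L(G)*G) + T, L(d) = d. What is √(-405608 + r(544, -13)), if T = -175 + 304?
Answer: I*√109374 ≈ 330.72*I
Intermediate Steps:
T = 129
r(E, G) = 129 + E² + G² (r(E, G) = (E*E + G*G) + 129 = (E² + G²) + 129 = 129 + E² + G²)
√(-405608 + r(544, -13)) = √(-405608 + (129 + 544² + (-13)²)) = √(-405608 + (129 + 295936 + 169)) = √(-405608 + 296234) = √(-109374) = I*√109374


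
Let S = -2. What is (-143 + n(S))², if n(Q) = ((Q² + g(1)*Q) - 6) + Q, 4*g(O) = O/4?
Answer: 1385329/64 ≈ 21646.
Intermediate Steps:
g(O) = O/16 (g(O) = (O/4)/4 = O/16)
n(Q) = -6 + Q² + 17*Q/16 (n(Q) = ((Q² + ((1/16)*1)*Q) - 6) + Q = ((Q² + Q/16) - 6) + Q = (-6 + Q² + Q/16) + Q = -6 + Q² + 17*Q/16)
(-143 + n(S))² = (-143 + (-6 + (-2)² + (17/16)*(-2)))² = (-143 + (-6 + 4 - 17/8))² = (-143 - 33/8)² = (-1177/8)² = 1385329/64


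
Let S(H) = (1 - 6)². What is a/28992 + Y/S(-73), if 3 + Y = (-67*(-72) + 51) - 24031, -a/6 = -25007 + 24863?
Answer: -5785793/7550 ≈ -766.33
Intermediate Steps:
S(H) = 25 (S(H) = (-5)² = 25)
a = 864 (a = -6*(-25007 + 24863) = -6*(-144) = 864)
Y = -19159 (Y = -3 + ((-67*(-72) + 51) - 24031) = -3 + ((4824 + 51) - 24031) = -3 + (4875 - 24031) = -3 - 19156 = -19159)
a/28992 + Y/S(-73) = 864/28992 - 19159/25 = 864*(1/28992) - 19159*1/25 = 9/302 - 19159/25 = -5785793/7550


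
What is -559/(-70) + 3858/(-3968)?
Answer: 487013/69440 ≈ 7.0134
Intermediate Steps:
-559/(-70) + 3858/(-3968) = -559*(-1/70) + 3858*(-1/3968) = 559/70 - 1929/1984 = 487013/69440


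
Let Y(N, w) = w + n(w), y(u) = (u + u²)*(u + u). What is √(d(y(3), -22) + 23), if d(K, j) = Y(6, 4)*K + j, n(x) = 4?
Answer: √577 ≈ 24.021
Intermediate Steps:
y(u) = 2*u*(u + u²) (y(u) = (u + u²)*(2*u) = 2*u*(u + u²))
Y(N, w) = 4 + w (Y(N, w) = w + 4 = 4 + w)
d(K, j) = j + 8*K (d(K, j) = (4 + 4)*K + j = 8*K + j = j + 8*K)
√(d(y(3), -22) + 23) = √((-22 + 8*(2*3²*(1 + 3))) + 23) = √((-22 + 8*(2*9*4)) + 23) = √((-22 + 8*72) + 23) = √((-22 + 576) + 23) = √(554 + 23) = √577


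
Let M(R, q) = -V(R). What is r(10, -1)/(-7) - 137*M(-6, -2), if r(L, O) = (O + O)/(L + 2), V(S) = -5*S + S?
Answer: 138097/42 ≈ 3288.0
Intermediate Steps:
V(S) = -4*S
M(R, q) = 4*R (M(R, q) = -(-4)*R = 4*R)
r(L, O) = 2*O/(2 + L) (r(L, O) = (2*O)/(2 + L) = 2*O/(2 + L))
r(10, -1)/(-7) - 137*M(-6, -2) = (2*(-1)/(2 + 10))/(-7) - 548*(-6) = (2*(-1)/12)*(-⅐) - 137*(-24) = (2*(-1)*(1/12))*(-⅐) + 3288 = -⅙*(-⅐) + 3288 = 1/42 + 3288 = 138097/42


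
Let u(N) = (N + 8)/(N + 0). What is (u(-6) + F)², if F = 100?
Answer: 89401/9 ≈ 9933.4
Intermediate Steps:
u(N) = (8 + N)/N
(u(-6) + F)² = ((8 - 6)/(-6) + 100)² = (-⅙*2 + 100)² = (-⅓ + 100)² = (299/3)² = 89401/9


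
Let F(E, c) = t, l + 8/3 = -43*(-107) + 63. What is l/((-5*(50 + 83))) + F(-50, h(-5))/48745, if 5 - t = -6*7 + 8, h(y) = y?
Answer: -1434889/204729 ≈ -7.0087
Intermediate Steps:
l = 13984/3 (l = -8/3 + (-43*(-107) + 63) = -8/3 + (4601 + 63) = -8/3 + 4664 = 13984/3 ≈ 4661.3)
t = 39 (t = 5 - (-6*7 + 8) = 5 - (-42 + 8) = 5 - 1*(-34) = 5 + 34 = 39)
F(E, c) = 39
l/((-5*(50 + 83))) + F(-50, h(-5))/48745 = 13984/(3*((-5*(50 + 83)))) + 39/48745 = 13984/(3*((-5*133))) + 39*(1/48745) = (13984/3)/(-665) + 39/48745 = (13984/3)*(-1/665) + 39/48745 = -736/105 + 39/48745 = -1434889/204729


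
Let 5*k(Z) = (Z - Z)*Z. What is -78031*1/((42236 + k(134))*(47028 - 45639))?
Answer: -78031/58665804 ≈ -0.0013301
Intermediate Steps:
k(Z) = 0 (k(Z) = ((Z - Z)*Z)/5 = (0*Z)/5 = (1/5)*0 = 0)
-78031*1/((42236 + k(134))*(47028 - 45639)) = -78031*1/((42236 + 0)*(47028 - 45639)) = -78031/(42236*1389) = -78031/58665804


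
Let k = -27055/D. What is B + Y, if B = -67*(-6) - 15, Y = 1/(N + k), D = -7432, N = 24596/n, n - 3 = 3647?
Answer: 54493144357/140774111 ≈ 387.10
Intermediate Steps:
n = 3650 (n = 3 + 3647 = 3650)
N = 12298/1825 (N = 24596/3650 = 24596*(1/3650) = 12298/1825 ≈ 6.7386)
k = 27055/7432 (k = -27055/(-7432) = -27055*(-1/7432) = 27055/7432 ≈ 3.6403)
Y = 13563400/140774111 (Y = 1/(12298/1825 + 27055/7432) = 1/(140774111/13563400) = 13563400/140774111 ≈ 0.096349)
B = 387 (B = 402 - 15 = 387)
B + Y = 387 + 13563400/140774111 = 54493144357/140774111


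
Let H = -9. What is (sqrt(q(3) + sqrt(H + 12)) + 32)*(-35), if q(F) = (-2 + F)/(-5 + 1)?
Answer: -1120 - 35*sqrt(-1 + 4*sqrt(3))/2 ≈ -1162.6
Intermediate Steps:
q(F) = 1/2 - F/4 (q(F) = (-2 + F)/(-4) = (-2 + F)*(-1/4) = 1/2 - F/4)
(sqrt(q(3) + sqrt(H + 12)) + 32)*(-35) = (sqrt((1/2 - 1/4*3) + sqrt(-9 + 12)) + 32)*(-35) = (sqrt((1/2 - 3/4) + sqrt(3)) + 32)*(-35) = (sqrt(-1/4 + sqrt(3)) + 32)*(-35) = (32 + sqrt(-1/4 + sqrt(3)))*(-35) = -1120 - 35*sqrt(-1/4 + sqrt(3))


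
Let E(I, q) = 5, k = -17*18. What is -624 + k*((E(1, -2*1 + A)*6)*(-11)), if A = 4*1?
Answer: 100356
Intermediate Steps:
A = 4
k = -306
-624 + k*((E(1, -2*1 + A)*6)*(-11)) = -624 - 306*5*6*(-11) = -624 - 9180*(-11) = -624 - 306*(-330) = -624 + 100980 = 100356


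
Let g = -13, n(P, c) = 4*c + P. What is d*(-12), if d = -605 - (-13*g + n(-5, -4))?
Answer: 9036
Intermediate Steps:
n(P, c) = P + 4*c
d = -753 (d = -605 - (-13*(-13) + (-5 + 4*(-4))) = -605 - (169 + (-5 - 16)) = -605 - (169 - 21) = -605 - 1*148 = -605 - 148 = -753)
d*(-12) = -753*(-12) = 9036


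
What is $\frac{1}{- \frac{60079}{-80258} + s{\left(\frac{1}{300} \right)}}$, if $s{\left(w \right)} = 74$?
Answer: $\frac{80258}{5999171} \approx 0.013378$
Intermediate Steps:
$\frac{1}{- \frac{60079}{-80258} + s{\left(\frac{1}{300} \right)}} = \frac{1}{- \frac{60079}{-80258} + 74} = \frac{1}{\left(-60079\right) \left(- \frac{1}{80258}\right) + 74} = \frac{1}{\frac{60079}{80258} + 74} = \frac{1}{\frac{5999171}{80258}} = \frac{80258}{5999171}$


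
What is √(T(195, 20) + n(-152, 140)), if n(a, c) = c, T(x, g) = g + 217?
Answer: √377 ≈ 19.416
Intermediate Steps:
T(x, g) = 217 + g
√(T(195, 20) + n(-152, 140)) = √((217 + 20) + 140) = √(237 + 140) = √377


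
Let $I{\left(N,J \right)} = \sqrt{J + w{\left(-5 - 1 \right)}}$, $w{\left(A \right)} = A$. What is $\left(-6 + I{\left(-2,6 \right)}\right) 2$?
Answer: $-12$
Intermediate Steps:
$I{\left(N,J \right)} = \sqrt{-6 + J}$ ($I{\left(N,J \right)} = \sqrt{J - 6} = \sqrt{-6 + J}$)
$\left(-6 + I{\left(-2,6 \right)}\right) 2 = \left(-6 + \sqrt{-6 + 6}\right) 2 = \left(-6 + \sqrt{0}\right) 2 = \left(-6 + 0\right) 2 = \left(-6\right) 2 = -12$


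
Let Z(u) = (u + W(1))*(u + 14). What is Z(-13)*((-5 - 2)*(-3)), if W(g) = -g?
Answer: -294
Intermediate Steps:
Z(u) = (-1 + u)*(14 + u) (Z(u) = (u - 1*1)*(u + 14) = (u - 1)*(14 + u) = (-1 + u)*(14 + u))
Z(-13)*((-5 - 2)*(-3)) = (-14 + (-13)² + 13*(-13))*((-5 - 2)*(-3)) = (-14 + 169 - 169)*(-7*(-3)) = -14*21 = -294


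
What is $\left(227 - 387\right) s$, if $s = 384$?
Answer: $-61440$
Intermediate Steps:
$\left(227 - 387\right) s = \left(227 - 387\right) 384 = \left(-160\right) 384 = -61440$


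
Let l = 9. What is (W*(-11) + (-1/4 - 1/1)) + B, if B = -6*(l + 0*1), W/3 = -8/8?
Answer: -89/4 ≈ -22.250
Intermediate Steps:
W = -3 (W = 3*(-8/8) = 3*(-8*⅛) = 3*(-1) = -3)
B = -54 (B = -6*(9 + 0*1) = -6*(9 + 0) = -6*9 = -54)
(W*(-11) + (-1/4 - 1/1)) + B = (-3*(-11) + (-1/4 - 1/1)) - 54 = (33 + (-1*¼ - 1*1)) - 54 = (33 + (-¼ - 1)) - 54 = (33 - 5/4) - 54 = 127/4 - 54 = -89/4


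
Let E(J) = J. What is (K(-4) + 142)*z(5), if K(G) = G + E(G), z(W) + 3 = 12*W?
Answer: 7638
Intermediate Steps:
z(W) = -3 + 12*W
K(G) = 2*G (K(G) = G + G = 2*G)
(K(-4) + 142)*z(5) = (2*(-4) + 142)*(-3 + 12*5) = (-8 + 142)*(-3 + 60) = 134*57 = 7638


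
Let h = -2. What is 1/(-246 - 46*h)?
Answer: -1/154 ≈ -0.0064935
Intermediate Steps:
1/(-246 - 46*h) = 1/(-246 - 46*(-2)) = 1/(-246 + 92) = 1/(-154) = -1/154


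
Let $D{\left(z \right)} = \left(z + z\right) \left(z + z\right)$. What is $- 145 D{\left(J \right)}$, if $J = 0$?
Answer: $0$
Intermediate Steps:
$D{\left(z \right)} = 4 z^{2}$ ($D{\left(z \right)} = 2 z 2 z = 4 z^{2}$)
$- 145 D{\left(J \right)} = - 145 \cdot 4 \cdot 0^{2} = - 145 \cdot 4 \cdot 0 = \left(-145\right) 0 = 0$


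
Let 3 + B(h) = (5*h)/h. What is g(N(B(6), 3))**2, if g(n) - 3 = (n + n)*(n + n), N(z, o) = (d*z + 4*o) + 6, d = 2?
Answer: 3759721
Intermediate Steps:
B(h) = 2 (B(h) = -3 + (5*h)/h = -3 + 5 = 2)
N(z, o) = 6 + 2*z + 4*o (N(z, o) = (2*z + 4*o) + 6 = 6 + 2*z + 4*o)
g(n) = 3 + 4*n**2 (g(n) = 3 + (n + n)*(n + n) = 3 + (2*n)*(2*n) = 3 + 4*n**2)
g(N(B(6), 3))**2 = (3 + 4*(6 + 2*2 + 4*3)**2)**2 = (3 + 4*(6 + 4 + 12)**2)**2 = (3 + 4*22**2)**2 = (3 + 4*484)**2 = (3 + 1936)**2 = 1939**2 = 3759721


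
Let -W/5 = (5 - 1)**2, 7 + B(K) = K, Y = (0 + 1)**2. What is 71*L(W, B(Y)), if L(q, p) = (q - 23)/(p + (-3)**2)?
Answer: -7313/3 ≈ -2437.7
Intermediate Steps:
Y = 1 (Y = 1**2 = 1)
B(K) = -7 + K
W = -80 (W = -5*(5 - 1)**2 = -5*4**2 = -5*16 = -80)
L(q, p) = (-23 + q)/(9 + p) (L(q, p) = (-23 + q)/(p + 9) = (-23 + q)/(9 + p))
71*L(W, B(Y)) = 71*((-23 - 80)/(9 + (-7 + 1))) = 71*(-103/(9 - 6)) = 71*(-103/3) = -7313/3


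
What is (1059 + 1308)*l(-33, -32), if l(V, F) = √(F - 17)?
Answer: 16569*I ≈ 16569.0*I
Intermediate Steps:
l(V, F) = √(-17 + F)
(1059 + 1308)*l(-33, -32) = (1059 + 1308)*√(-17 - 32) = 2367*√(-49) = 2367*(7*I) = 16569*I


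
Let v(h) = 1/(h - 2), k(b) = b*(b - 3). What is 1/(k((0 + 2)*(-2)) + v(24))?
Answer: 22/617 ≈ 0.035656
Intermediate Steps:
k(b) = b*(-3 + b)
v(h) = 1/(-2 + h)
1/(k((0 + 2)*(-2)) + v(24)) = 1/(((0 + 2)*(-2))*(-3 + (0 + 2)*(-2)) + 1/(-2 + 24)) = 1/((2*(-2))*(-3 + 2*(-2)) + 1/22) = 1/(-4*(-3 - 4) + 1/22) = 1/(-4*(-7) + 1/22) = 1/(28 + 1/22) = 1/(617/22) = 22/617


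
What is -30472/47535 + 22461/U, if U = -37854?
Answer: -246796747/199932210 ≈ -1.2344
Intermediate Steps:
-30472/47535 + 22461/U = -30472/47535 + 22461/(-37854) = -30472*1/47535 + 22461*(-1/37854) = -30472/47535 - 7487/12618 = -246796747/199932210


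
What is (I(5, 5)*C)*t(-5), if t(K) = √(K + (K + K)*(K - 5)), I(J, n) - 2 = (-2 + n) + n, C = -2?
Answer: -20*√95 ≈ -194.94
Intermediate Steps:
I(J, n) = 2*n (I(J, n) = 2 + ((-2 + n) + n) = 2 + (-2 + 2*n) = 2*n)
t(K) = √(K + 2*K*(-5 + K)) (t(K) = √(K + (2*K)*(-5 + K)) = √(K + 2*K*(-5 + K)))
(I(5, 5)*C)*t(-5) = ((2*5)*(-2))*√(-5*(-9 + 2*(-5))) = (10*(-2))*√(-5*(-9 - 10)) = -20*√95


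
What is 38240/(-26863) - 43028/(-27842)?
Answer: 45591542/373959823 ≈ 0.12192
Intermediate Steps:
38240/(-26863) - 43028/(-27842) = 38240*(-1/26863) - 43028*(-1/27842) = -38240/26863 + 21514/13921 = 45591542/373959823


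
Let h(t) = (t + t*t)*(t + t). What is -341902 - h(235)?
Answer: -26408102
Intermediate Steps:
h(t) = 2*t*(t + t**2) (h(t) = (t + t**2)*(2*t) = 2*t*(t + t**2))
-341902 - h(235) = -341902 - 2*235**2*(1 + 235) = -341902 - 2*55225*236 = -341902 - 1*26066200 = -341902 - 26066200 = -26408102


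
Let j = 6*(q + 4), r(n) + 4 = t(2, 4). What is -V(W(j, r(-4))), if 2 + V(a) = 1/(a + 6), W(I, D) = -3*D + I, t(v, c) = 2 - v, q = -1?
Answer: 71/36 ≈ 1.9722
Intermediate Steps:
r(n) = -4 (r(n) = -4 + (2 - 1*2) = -4 + (2 - 2) = -4 + 0 = -4)
j = 18 (j = 6*(-1 + 4) = 6*3 = 18)
W(I, D) = I - 3*D
V(a) = -2 + 1/(6 + a) (V(a) = -2 + 1/(a + 6) = -2 + 1/(6 + a))
-V(W(j, r(-4))) = -(-11 - 2*(18 - 3*(-4)))/(6 + (18 - 3*(-4))) = -(-11 - 2*(18 + 12))/(6 + (18 + 12)) = -(-11 - 2*30)/(6 + 30) = -(-11 - 60)/36 = -(-71)/36 = -1*(-71/36) = 71/36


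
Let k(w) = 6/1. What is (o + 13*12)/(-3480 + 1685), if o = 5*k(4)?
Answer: -186/1795 ≈ -0.10362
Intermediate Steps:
k(w) = 6 (k(w) = 6*1 = 6)
o = 30 (o = 5*6 = 30)
(o + 13*12)/(-3480 + 1685) = (30 + 13*12)/(-3480 + 1685) = (30 + 156)/(-1795) = -1/1795*186 = -186/1795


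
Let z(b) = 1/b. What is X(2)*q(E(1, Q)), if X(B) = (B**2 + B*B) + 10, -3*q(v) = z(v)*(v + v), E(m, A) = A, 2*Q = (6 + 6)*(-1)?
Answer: -12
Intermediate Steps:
z(b) = 1/b
Q = -6 (Q = ((6 + 6)*(-1))/2 = (12*(-1))/2 = (1/2)*(-12) = -6)
q(v) = -2/3 (q(v) = -(v + v)/(3*v) = -2*v/(3*v) = -1/3*2 = -2/3)
X(B) = 10 + 2*B**2 (X(B) = (B**2 + B**2) + 10 = 2*B**2 + 10 = 10 + 2*B**2)
X(2)*q(E(1, Q)) = (10 + 2*2**2)*(-2/3) = (10 + 2*4)*(-2/3) = (10 + 8)*(-2/3) = 18*(-2/3) = -12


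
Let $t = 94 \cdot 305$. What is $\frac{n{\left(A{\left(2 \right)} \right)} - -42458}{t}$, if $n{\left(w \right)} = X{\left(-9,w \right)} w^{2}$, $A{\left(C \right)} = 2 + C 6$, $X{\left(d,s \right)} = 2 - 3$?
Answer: $\frac{21131}{14335} \approx 1.4741$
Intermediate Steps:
$X{\left(d,s \right)} = -1$
$t = 28670$
$A{\left(C \right)} = 2 + 6 C$
$n{\left(w \right)} = - w^{2}$
$\frac{n{\left(A{\left(2 \right)} \right)} - -42458}{t} = \frac{- \left(2 + 6 \cdot 2\right)^{2} - -42458}{28670} = \left(- \left(2 + 12\right)^{2} + 42458\right) \frac{1}{28670} = \left(- 14^{2} + 42458\right) \frac{1}{28670} = \left(\left(-1\right) 196 + 42458\right) \frac{1}{28670} = \left(-196 + 42458\right) \frac{1}{28670} = 42262 \cdot \frac{1}{28670} = \frac{21131}{14335}$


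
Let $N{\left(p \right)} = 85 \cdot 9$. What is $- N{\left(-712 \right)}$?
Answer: $-765$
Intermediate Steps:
$N{\left(p \right)} = 765$
$- N{\left(-712 \right)} = \left(-1\right) 765 = -765$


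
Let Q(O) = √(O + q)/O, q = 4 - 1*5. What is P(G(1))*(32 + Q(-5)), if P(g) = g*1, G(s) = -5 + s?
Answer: -128 + 4*I*√6/5 ≈ -128.0 + 1.9596*I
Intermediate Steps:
q = -1 (q = 4 - 5 = -1)
Q(O) = √(-1 + O)/O (Q(O) = √(O - 1)/O = √(-1 + O)/O)
P(g) = g
P(G(1))*(32 + Q(-5)) = (-5 + 1)*(32 + √(-1 - 5)/(-5)) = -4*(32 - I*√6/5) = -128 + 4*I*√6/5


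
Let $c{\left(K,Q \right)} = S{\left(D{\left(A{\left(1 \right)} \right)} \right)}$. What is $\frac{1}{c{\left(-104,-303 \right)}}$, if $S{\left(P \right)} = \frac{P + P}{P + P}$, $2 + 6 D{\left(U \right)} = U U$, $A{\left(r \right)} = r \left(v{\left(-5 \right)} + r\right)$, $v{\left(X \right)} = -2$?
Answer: $1$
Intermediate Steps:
$A{\left(r \right)} = r \left(-2 + r\right)$
$D{\left(U \right)} = - \frac{1}{3} + \frac{U^{2}}{6}$ ($D{\left(U \right)} = - \frac{1}{3} + \frac{U U}{6} = - \frac{1}{3} + \frac{U^{2}}{6}$)
$S{\left(P \right)} = 1$ ($S{\left(P \right)} = \frac{2 P}{2 P} = 2 P \frac{1}{2 P} = 1$)
$c{\left(K,Q \right)} = 1$
$\frac{1}{c{\left(-104,-303 \right)}} = 1^{-1} = 1$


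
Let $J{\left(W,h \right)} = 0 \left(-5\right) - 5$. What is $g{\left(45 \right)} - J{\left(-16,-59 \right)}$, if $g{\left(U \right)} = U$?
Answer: $50$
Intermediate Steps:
$J{\left(W,h \right)} = -5$ ($J{\left(W,h \right)} = 0 - 5 = -5$)
$g{\left(45 \right)} - J{\left(-16,-59 \right)} = 45 - -5 = 45 + 5 = 50$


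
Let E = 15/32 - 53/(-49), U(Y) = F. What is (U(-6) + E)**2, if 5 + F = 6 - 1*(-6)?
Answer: 179747649/2458624 ≈ 73.109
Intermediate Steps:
F = 7 (F = -5 + (6 - 1*(-6)) = -5 + (6 + 6) = -5 + 12 = 7)
U(Y) = 7
E = 2431/1568 (E = 15*(1/32) - 53*(-1/49) = 15/32 + 53/49 = 2431/1568 ≈ 1.5504)
(U(-6) + E)**2 = (7 + 2431/1568)**2 = (13407/1568)**2 = 179747649/2458624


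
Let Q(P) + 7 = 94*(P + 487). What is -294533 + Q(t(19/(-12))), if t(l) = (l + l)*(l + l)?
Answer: -4460749/18 ≈ -2.4782e+5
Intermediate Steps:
t(l) = 4*l² (t(l) = (2*l)*(2*l) = 4*l²)
Q(P) = 45771 + 94*P (Q(P) = -7 + 94*(P + 487) = -7 + 94*(487 + P) = -7 + (45778 + 94*P) = 45771 + 94*P)
-294533 + Q(t(19/(-12))) = -294533 + (45771 + 94*(4*(19/(-12))²)) = -294533 + (45771 + 94*(4*(19*(-1/12))²)) = -294533 + (45771 + 94*(4*(-19/12)²)) = -294533 + (45771 + 94*(4*(361/144))) = -294533 + (45771 + 94*(361/36)) = -294533 + (45771 + 16967/18) = -294533 + 840845/18 = -4460749/18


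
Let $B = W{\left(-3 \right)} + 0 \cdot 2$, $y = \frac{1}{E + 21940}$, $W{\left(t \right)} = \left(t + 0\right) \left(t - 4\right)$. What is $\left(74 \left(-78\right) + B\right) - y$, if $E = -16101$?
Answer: $- \frac{33580090}{5839} \approx -5751.0$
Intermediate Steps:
$W{\left(t \right)} = t \left(-4 + t\right)$
$y = \frac{1}{5839}$ ($y = \frac{1}{-16101 + 21940} = \frac{1}{5839} \approx 0.00017126$)
$B = 21$ ($B = - 3 \left(-4 - 3\right) + 0 \cdot 2 = \left(-3\right) \left(-7\right) + 0 = 21 + 0 = 21$)
$\left(74 \left(-78\right) + B\right) - y = \left(74 \left(-78\right) + 21\right) - \frac{1}{5839} = \left(-5772 + 21\right) - \frac{1}{5839} = -5751 - \frac{1}{5839} = - \frac{33580090}{5839}$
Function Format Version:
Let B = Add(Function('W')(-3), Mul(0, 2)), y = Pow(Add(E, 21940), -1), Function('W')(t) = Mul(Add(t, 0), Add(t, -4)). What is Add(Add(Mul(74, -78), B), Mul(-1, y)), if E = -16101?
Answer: Rational(-33580090, 5839) ≈ -5751.0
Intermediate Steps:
Function('W')(t) = Mul(t, Add(-4, t))
y = Rational(1, 5839) (y = Pow(Add(-16101, 21940), -1) = Pow(5839, -1) = Rational(1, 5839) ≈ 0.00017126)
B = 21 (B = Add(Mul(-3, Add(-4, -3)), Mul(0, 2)) = Add(Mul(-3, -7), 0) = Add(21, 0) = 21)
Add(Add(Mul(74, -78), B), Mul(-1, y)) = Add(Add(Mul(74, -78), 21), Mul(-1, Rational(1, 5839))) = Add(Add(-5772, 21), Rational(-1, 5839)) = Add(-5751, Rational(-1, 5839)) = Rational(-33580090, 5839)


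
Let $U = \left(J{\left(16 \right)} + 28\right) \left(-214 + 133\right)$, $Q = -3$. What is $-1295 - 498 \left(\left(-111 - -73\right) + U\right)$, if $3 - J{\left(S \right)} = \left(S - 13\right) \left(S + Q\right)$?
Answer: $-305075$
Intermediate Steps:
$J{\left(S \right)} = 3 - \left(-13 + S\right) \left(-3 + S\right)$ ($J{\left(S \right)} = 3 - \left(S - 13\right) \left(S - 3\right) = 3 - \left(-13 + S\right) \left(-3 + S\right)$)
$U = 648$ ($U = \left(\left(-36 - 16^{2} + 16 \cdot 16\right) + 28\right) \left(-214 + 133\right) = \left(\left(-36 - 256 + 256\right) + 28\right) \left(-81\right) = \left(-36 + 28\right) \left(-81\right) = \left(-8\right) \left(-81\right) = 648$)
$-1295 - 498 \left(\left(-111 - -73\right) + U\right) = -1295 - 498 \left(\left(-111 - -73\right) + 648\right) = -1295 - 498 \left(\left(-111 + \left(-14 + 87\right)\right) + 648\right) = -1295 - 498 \left(\left(-111 + 73\right) + 648\right) = -1295 - 498 \left(-38 + 648\right) = -1295 - 303780 = -305075$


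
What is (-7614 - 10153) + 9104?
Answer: -8663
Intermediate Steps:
(-7614 - 10153) + 9104 = -17767 + 9104 = -8663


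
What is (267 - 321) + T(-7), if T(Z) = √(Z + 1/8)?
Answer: -54 + I*√110/4 ≈ -54.0 + 2.622*I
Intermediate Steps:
T(Z) = √(⅛ + Z) (T(Z) = √(Z + 1*(⅛)) = √(Z + ⅛) = √(⅛ + Z))
(267 - 321) + T(-7) = (267 - 321) + √(2 + 16*(-7))/4 = -54 + √(2 - 112)/4 = -54 + √(-110)/4 = -54 + (I*√110)/4 = -54 + I*√110/4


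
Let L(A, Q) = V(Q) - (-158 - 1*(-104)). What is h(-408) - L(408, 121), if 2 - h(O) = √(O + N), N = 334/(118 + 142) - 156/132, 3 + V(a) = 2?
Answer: -51 - I*√834108990/1430 ≈ -51.0 - 20.196*I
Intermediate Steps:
V(a) = -1 (V(a) = -3 + 2 = -1)
L(A, Q) = 53 (L(A, Q) = -1 - (-158 - 1*(-104)) = -1 - (-158 + 104) = -1 - 1*(-54) = -1 + 54 = 53)
N = 147/1430 (N = 334/260 - 156*1/132 = 334*(1/260) - 13/11 = 167/130 - 13/11 = 147/1430 ≈ 0.10280)
h(O) = 2 - √(147/1430 + O) (h(O) = 2 - √(O + 147/1430) = 2 - √(147/1430 + O))
h(-408) - L(408, 121) = (2 - √(210210 + 2044900*(-408))/1430) - 1*53 = (2 - √(210210 - 834319200)/1430) - 53 = (2 - I*√834108990/1430) - 53 = -51 - I*√834108990/1430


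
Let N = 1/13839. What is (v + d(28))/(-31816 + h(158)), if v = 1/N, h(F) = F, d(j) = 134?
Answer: -13973/31658 ≈ -0.44137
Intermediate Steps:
N = 1/13839 ≈ 7.2260e-5
v = 13839 (v = 1/(1/13839) = 13839)
(v + d(28))/(-31816 + h(158)) = (13839 + 134)/(-31816 + 158) = 13973/(-31658) = 13973*(-1/31658) = -13973/31658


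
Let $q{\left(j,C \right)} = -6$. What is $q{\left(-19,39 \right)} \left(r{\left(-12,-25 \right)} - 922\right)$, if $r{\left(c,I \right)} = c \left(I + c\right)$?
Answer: $2868$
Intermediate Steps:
$q{\left(-19,39 \right)} \left(r{\left(-12,-25 \right)} - 922\right) = - 6 \left(- 12 \left(-25 - 12\right) - 922\right) = - 6 \left(\left(-12\right) \left(-37\right) - 922\right) = - 6 \left(444 - 922\right) = \left(-6\right) \left(-478\right) = 2868$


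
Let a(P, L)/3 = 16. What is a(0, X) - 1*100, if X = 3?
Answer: -52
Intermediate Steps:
a(P, L) = 48 (a(P, L) = 3*16 = 48)
a(0, X) - 1*100 = 48 - 1*100 = 48 - 100 = -52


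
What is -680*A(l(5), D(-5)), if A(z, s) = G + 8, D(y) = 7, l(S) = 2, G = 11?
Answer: -12920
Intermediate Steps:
A(z, s) = 19 (A(z, s) = 11 + 8 = 19)
-680*A(l(5), D(-5)) = -680*19 = -12920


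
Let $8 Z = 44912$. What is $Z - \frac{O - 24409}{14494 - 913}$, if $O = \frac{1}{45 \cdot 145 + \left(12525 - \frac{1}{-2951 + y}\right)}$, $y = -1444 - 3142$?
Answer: $\frac{3650189535993052}{649985985477} \approx 5615.8$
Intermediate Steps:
$y = -4586$
$Z = 5614$ ($Z = \frac{1}{8} \cdot 44912 = 5614$)
$O = \frac{7537}{143579851}$ ($O = \frac{1}{45 \cdot 145 + \left(12525 - \frac{1}{-2951 - 4586}\right)} = \frac{1}{6525 + \left(12525 - \frac{1}{-7537}\right)} = \frac{1}{6525 + \left(12525 - - \frac{1}{7537}\right)} = \frac{1}{6525 + \left(12525 + \frac{1}{7537}\right)} = \frac{1}{6525 + \frac{94400926}{7537}} = \frac{1}{\frac{143579851}{7537}} = \frac{7537}{143579851} \approx 5.2493 \cdot 10^{-5}$)
$Z - \frac{O - 24409}{14494 - 913} = 5614 - \frac{\frac{7537}{143579851} - 24409}{14494 - 913} = 5614 - - \frac{3504640575522}{143579851 \cdot 13581} = 5614 - \left(- \frac{3504640575522}{143579851}\right) \frac{1}{13581} = 5614 - - \frac{1168213525174}{649985985477} = 5614 + \frac{1168213525174}{649985985477} = \frac{3650189535993052}{649985985477}$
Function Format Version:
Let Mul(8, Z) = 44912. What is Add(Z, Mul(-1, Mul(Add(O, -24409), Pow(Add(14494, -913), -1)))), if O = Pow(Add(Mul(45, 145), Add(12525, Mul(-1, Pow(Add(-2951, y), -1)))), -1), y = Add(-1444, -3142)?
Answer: Rational(3650189535993052, 649985985477) ≈ 5615.8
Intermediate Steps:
y = -4586
Z = 5614 (Z = Mul(Rational(1, 8), 44912) = 5614)
O = Rational(7537, 143579851) (O = Pow(Add(Mul(45, 145), Add(12525, Mul(-1, Pow(Add(-2951, -4586), -1)))), -1) = Pow(Add(6525, Add(12525, Mul(-1, Pow(-7537, -1)))), -1) = Pow(Add(6525, Add(12525, Mul(-1, Rational(-1, 7537)))), -1) = Pow(Add(6525, Add(12525, Rational(1, 7537))), -1) = Pow(Add(6525, Rational(94400926, 7537)), -1) = Pow(Rational(143579851, 7537), -1) = Rational(7537, 143579851) ≈ 5.2493e-5)
Add(Z, Mul(-1, Mul(Add(O, -24409), Pow(Add(14494, -913), -1)))) = Add(5614, Mul(-1, Mul(Add(Rational(7537, 143579851), -24409), Pow(Add(14494, -913), -1)))) = Add(5614, Mul(-1, Mul(Rational(-3504640575522, 143579851), Pow(13581, -1)))) = Add(5614, Mul(-1, Mul(Rational(-3504640575522, 143579851), Rational(1, 13581)))) = Add(5614, Mul(-1, Rational(-1168213525174, 649985985477))) = Add(5614, Rational(1168213525174, 649985985477)) = Rational(3650189535993052, 649985985477)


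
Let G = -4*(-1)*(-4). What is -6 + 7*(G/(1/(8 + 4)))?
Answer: -1350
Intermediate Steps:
G = -16 (G = 4*(-4) = -16)
-6 + 7*(G/(1/(8 + 4))) = -6 + 7*(-16/(1/(8 + 4))) = -6 + 7*(-16/(1/12)) = -6 + 7*(-16/1/12) = -6 + 7*(-16*12) = -6 + 7*(-192) = -6 - 1344 = -1350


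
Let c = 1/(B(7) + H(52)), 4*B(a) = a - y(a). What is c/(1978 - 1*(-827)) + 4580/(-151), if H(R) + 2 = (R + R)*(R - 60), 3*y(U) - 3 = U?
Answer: -42810153704/1411426445 ≈ -30.331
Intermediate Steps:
y(U) = 1 + U/3
H(R) = -2 + 2*R*(-60 + R) (H(R) = -2 + (R + R)*(R - 60) = -2 + (2*R)*(-60 + R) = -2 + 2*R*(-60 + R))
B(a) = -¼ + a/6 (B(a) = (a - (1 + a/3))/4 = (a + (-1 - a/3))/4 = (-1 + 2*a/3)/4 = -¼ + a/6)
c = -12/9997 (c = 1/((-¼ + (⅙)*7) + (-2 - 120*52 + 2*52²)) = 1/((-¼ + 7/6) + (-2 - 6240 + 2*2704)) = 1/(11/12 + (-2 - 6240 + 5408)) = 1/(11/12 - 834) = 1/(-9997/12) = -12/9997 ≈ -0.0012004)
c/(1978 - 1*(-827)) + 4580/(-151) = -12/(9997*(1978 - 1*(-827))) + 4580/(-151) = -12/(9997*(1978 + 827)) + 4580*(-1/151) = -12/9997/2805 - 4580/151 = -12/9997*1/2805 - 4580/151 = -4/9347195 - 4580/151 = -42810153704/1411426445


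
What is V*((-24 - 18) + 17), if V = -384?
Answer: 9600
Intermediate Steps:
V*((-24 - 18) + 17) = -384*((-24 - 18) + 17) = -384*(-42 + 17) = -384*(-25) = 9600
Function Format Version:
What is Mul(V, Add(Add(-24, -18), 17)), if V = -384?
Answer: 9600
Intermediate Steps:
Mul(V, Add(Add(-24, -18), 17)) = Mul(-384, Add(Add(-24, -18), 17)) = Mul(-384, Add(-42, 17)) = Mul(-384, -25) = 9600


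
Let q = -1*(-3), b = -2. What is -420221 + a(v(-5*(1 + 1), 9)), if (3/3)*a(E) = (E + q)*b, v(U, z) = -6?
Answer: -420215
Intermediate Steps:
q = 3
a(E) = -6 - 2*E (a(E) = (E + 3)*(-2) = (3 + E)*(-2) = -6 - 2*E)
-420221 + a(v(-5*(1 + 1), 9)) = -420221 + (-6 - 2*(-6)) = -420221 + (-6 + 12) = -420221 + 6 = -420215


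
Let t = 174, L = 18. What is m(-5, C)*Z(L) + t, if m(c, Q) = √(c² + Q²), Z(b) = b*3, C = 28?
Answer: 174 + 54*√809 ≈ 1709.9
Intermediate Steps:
Z(b) = 3*b
m(c, Q) = √(Q² + c²)
m(-5, C)*Z(L) + t = √(28² + (-5)²)*(3*18) + 174 = √(784 + 25)*54 + 174 = √809*54 + 174 = 54*√809 + 174 = 174 + 54*√809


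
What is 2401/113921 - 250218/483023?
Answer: -27345346555/55026463183 ≈ -0.49695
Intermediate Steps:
2401/113921 - 250218/483023 = -27345346555/55026463183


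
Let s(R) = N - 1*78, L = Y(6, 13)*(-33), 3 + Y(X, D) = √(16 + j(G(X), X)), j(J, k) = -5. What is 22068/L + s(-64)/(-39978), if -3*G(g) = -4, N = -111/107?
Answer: -15733150979/15684702 - 3678*√11/11 ≈ -2112.0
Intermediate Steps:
N = -111/107 (N = -111*1/107 = -111/107 ≈ -1.0374)
G(g) = 4/3 (G(g) = -⅓*(-4) = 4/3)
Y(X, D) = -3 + √11 (Y(X, D) = -3 + √(16 - 5) = -3 + √11)
L = 99 - 33*√11 (L = (-3 + √11)*(-33) = 99 - 33*√11 ≈ -10.449)
s(R) = -8457/107 (s(R) = -111/107 - 1*78 = -111/107 - 78 = -8457/107)
22068/L + s(-64)/(-39978) = 22068/(99 - 33*√11) - 8457/107/(-39978) = 22068/(99 - 33*√11) - 8457/107*(-1/39978) = 22068/(99 - 33*√11) + 2819/1425882 = 2819/1425882 + 22068/(99 - 33*√11)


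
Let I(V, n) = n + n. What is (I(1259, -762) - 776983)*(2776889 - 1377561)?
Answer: -1089386643296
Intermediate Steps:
I(V, n) = 2*n
(I(1259, -762) - 776983)*(2776889 - 1377561) = (2*(-762) - 776983)*(2776889 - 1377561) = (-1524 - 776983)*1399328 = -778507*1399328 = -1089386643296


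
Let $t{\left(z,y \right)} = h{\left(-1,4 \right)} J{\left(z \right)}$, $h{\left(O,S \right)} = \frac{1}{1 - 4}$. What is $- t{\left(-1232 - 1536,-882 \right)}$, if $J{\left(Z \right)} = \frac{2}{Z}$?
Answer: $- \frac{1}{4152} \approx -0.00024085$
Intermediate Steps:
$h{\left(O,S \right)} = - \frac{1}{3}$ ($h{\left(O,S \right)} = \frac{1}{-3} = - \frac{1}{3}$)
$t{\left(z,y \right)} = - \frac{2}{3 z}$ ($t{\left(z,y \right)} = - \frac{2 \frac{1}{z}}{3} = - \frac{2}{3 z}$)
$- t{\left(-1232 - 1536,-882 \right)} = - \frac{-2}{3 \left(-1232 - 1536\right)} = - \frac{-2}{3 \left(-2768\right)} = - \frac{\left(-2\right) \left(-1\right)}{3 \cdot 2768} = \left(-1\right) \frac{1}{4152} = - \frac{1}{4152}$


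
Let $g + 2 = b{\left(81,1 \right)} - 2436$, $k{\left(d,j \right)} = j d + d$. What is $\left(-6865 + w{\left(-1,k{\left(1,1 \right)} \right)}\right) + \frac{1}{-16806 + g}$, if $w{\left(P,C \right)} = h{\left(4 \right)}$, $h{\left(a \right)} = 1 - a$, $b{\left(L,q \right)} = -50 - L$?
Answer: $- \frac{133067501}{19375} \approx -6868.0$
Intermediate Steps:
$k{\left(d,j \right)} = d + d j$ ($k{\left(d,j \right)} = d j + d = d + d j$)
$w{\left(P,C \right)} = -3$ ($w{\left(P,C \right)} = 1 - 4 = -3$)
$g = -2569$ ($g = -2 - 2567 = -2569$)
$\left(-6865 + w{\left(-1,k{\left(1,1 \right)} \right)}\right) + \frac{1}{-16806 + g} = \left(-6865 - 3\right) + \frac{1}{-16806 - 2569} = -6868 + \frac{1}{-19375} = -6868 - \frac{1}{19375} = - \frac{133067501}{19375}$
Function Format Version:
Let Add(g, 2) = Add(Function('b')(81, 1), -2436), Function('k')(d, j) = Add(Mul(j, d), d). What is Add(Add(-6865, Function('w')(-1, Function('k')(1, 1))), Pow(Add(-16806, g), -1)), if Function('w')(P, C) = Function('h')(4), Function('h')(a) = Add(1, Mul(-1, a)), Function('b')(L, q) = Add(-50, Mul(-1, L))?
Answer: Rational(-133067501, 19375) ≈ -6868.0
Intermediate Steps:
Function('k')(d, j) = Add(d, Mul(d, j)) (Function('k')(d, j) = Add(Mul(d, j), d) = Add(d, Mul(d, j)))
Function('w')(P, C) = -3 (Function('w')(P, C) = Add(1, Mul(-1, 4)) = Add(1, -4) = -3)
g = -2569 (g = Add(-2, Add(Add(-50, Mul(-1, 81)), -2436)) = Add(-2, Add(Add(-50, -81), -2436)) = Add(-2, Add(-131, -2436)) = Add(-2, -2567) = -2569)
Add(Add(-6865, Function('w')(-1, Function('k')(1, 1))), Pow(Add(-16806, g), -1)) = Add(Add(-6865, -3), Pow(Add(-16806, -2569), -1)) = Add(-6868, Pow(-19375, -1)) = Add(-6868, Rational(-1, 19375)) = Rational(-133067501, 19375)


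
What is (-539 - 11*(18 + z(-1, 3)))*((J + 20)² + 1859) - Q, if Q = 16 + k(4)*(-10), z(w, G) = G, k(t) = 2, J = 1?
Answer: -1770996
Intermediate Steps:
Q = -4 (Q = 16 + 2*(-10) = 16 - 20 = -4)
(-539 - 11*(18 + z(-1, 3)))*((J + 20)² + 1859) - Q = (-539 - 11*(18 + 3))*((1 + 20)² + 1859) - 1*(-4) = (-539 - 11*21)*(21² + 1859) + 4 = (-539 - 231)*(441 + 1859) + 4 = -770*2300 + 4 = -1771000 + 4 = -1770996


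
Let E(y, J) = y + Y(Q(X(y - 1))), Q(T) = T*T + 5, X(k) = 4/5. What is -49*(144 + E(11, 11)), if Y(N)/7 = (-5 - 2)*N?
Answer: 148666/25 ≈ 5946.6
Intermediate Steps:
X(k) = ⅘ (X(k) = 4*(⅕) = ⅘)
Q(T) = 5 + T² (Q(T) = T² + 5 = 5 + T²)
Y(N) = -49*N (Y(N) = 7*((-5 - 2)*N) = 7*(-7*N) = -49*N)
E(y, J) = -6909/25 + y (E(y, J) = y - 49*(5 + (⅘)²) = y - 49*(5 + 16/25) = y - 49*141/25 = y - 6909/25 = -6909/25 + y)
-49*(144 + E(11, 11)) = -49*(144 + (-6909/25 + 11)) = -49*(144 - 6634/25) = -49*(-3034/25) = 148666/25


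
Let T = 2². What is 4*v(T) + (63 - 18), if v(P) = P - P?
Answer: 45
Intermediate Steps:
T = 4
v(P) = 0
4*v(T) + (63 - 18) = 4*0 + (63 - 18) = 0 + 45 = 45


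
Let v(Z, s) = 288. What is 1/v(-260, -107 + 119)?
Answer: 1/288 ≈ 0.0034722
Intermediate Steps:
1/v(-260, -107 + 119) = 1/288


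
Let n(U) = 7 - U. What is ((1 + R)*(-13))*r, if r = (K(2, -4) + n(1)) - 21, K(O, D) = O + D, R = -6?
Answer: -1105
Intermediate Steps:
K(O, D) = D + O
r = -17 (r = ((-4 + 2) + (7 - 1*1)) - 21 = (-2 + (7 - 1)) - 21 = (-2 + 6) - 21 = 4 - 21 = -17)
((1 + R)*(-13))*r = ((1 - 6)*(-13))*(-17) = -5*(-13)*(-17) = 65*(-17) = -1105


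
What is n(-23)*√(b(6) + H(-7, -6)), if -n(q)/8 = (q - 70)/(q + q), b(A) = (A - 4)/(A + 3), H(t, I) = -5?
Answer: -124*I*√43/23 ≈ -35.353*I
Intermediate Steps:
b(A) = (-4 + A)/(3 + A)
n(q) = -4*(-70 + q)/q (n(q) = -8*(q - 70)/(q + q) = -8*(-70 + q)/(2*q) = -8*(-70 + q)*1/(2*q) = -4*(-70 + q)/q)
n(-23)*√(b(6) + H(-7, -6)) = (-4 + 280/(-23))*√((-4 + 6)/(3 + 6) - 5) = (-4 + 280*(-1/23))*√(2/9 - 5) = (-4 - 280/23)*√((⅑)*2 - 5) = -372*√(2/9 - 5)/23 = -124*I*√43/23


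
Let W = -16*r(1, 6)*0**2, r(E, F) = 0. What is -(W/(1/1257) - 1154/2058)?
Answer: 577/1029 ≈ 0.56074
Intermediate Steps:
W = 0 (W = -16*0*0**2 = 0*0 = 0)
-(W/(1/1257) - 1154/2058) = -(0/(1/1257) - 1154/2058) = -(0/(1/1257) - 1154*1/2058) = -(0*1257 - 577/1029) = -(0 - 577/1029) = -1*(-577/1029) = 577/1029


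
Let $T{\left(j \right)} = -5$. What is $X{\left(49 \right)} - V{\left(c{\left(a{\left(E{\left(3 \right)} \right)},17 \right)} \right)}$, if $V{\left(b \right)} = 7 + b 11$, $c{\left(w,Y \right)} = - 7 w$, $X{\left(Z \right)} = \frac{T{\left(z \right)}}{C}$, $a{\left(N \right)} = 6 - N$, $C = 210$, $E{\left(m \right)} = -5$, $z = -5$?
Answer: $\frac{35279}{42} \approx 839.98$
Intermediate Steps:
$X{\left(Z \right)} = - \frac{1}{42}$ ($X{\left(Z \right)} = - \frac{5}{210} = \left(-5\right) \frac{1}{210} = - \frac{1}{42}$)
$V{\left(b \right)} = 7 + 11 b$
$X{\left(49 \right)} - V{\left(c{\left(a{\left(E{\left(3 \right)} \right)},17 \right)} \right)} = - \frac{1}{42} - \left(7 + 11 \left(- 7 \left(6 - -5\right)\right)\right) = - \frac{1}{42} - \left(7 + 11 \left(- 7 \left(6 + 5\right)\right)\right) = - \frac{1}{42} - \left(7 + 11 \left(\left(-7\right) 11\right)\right) = - \frac{1}{42} - \left(7 + 11 \left(-77\right)\right) = - \frac{1}{42} - \left(7 - 847\right) = - \frac{1}{42} - -840 = - \frac{1}{42} + 840 = \frac{35279}{42}$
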